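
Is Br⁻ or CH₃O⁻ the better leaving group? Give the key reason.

Br⁻ is the better leaving group.
pKₐ(HBr) ≈ -9 versus pKₐ(CH₃OH) ≈ 15.5: Br⁻ is the much weaker base.
Weak base; good leaving group.

Br⁻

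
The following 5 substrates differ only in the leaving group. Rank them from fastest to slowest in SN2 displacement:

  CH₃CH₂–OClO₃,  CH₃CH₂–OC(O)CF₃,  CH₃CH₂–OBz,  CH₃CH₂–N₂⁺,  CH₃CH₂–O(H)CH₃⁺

Identical carbon frameworks mean the comparison reduces to leaving-group quality.
Leaving-group ability tracks the stability of the departed species; conjugate-acid pKₐ is the usual yardstick (lower pKₐ → better LG).
CH₃CH₂–N₂⁺ loses N₂: no meaningful conjugate acid; N₂ departs as an exceptionally stable neutral molecule
CH₃CH₂–OClO₃ loses ClO₄⁻: pKₐ(HClO₄) ≈ -10
CH₃CH₂–O(H)CH₃⁺ loses R'OH: pKₐ(R'OH₂⁺) ≈ -2.4
CH₃CH₂–OC(O)CF₃ loses CF₃COO⁻: pKₐ(CF₃COOH) ≈ 0.2
CH₃CH₂–OBz loses PhCOO⁻: pKₐ(C₆H₅COOH) ≈ 4.2

CH₃CH₂–N₂⁺ > CH₃CH₂–OClO₃ > CH₃CH₂–O(H)CH₃⁺ > CH₃CH₂–OC(O)CF₃ > CH₃CH₂–OBz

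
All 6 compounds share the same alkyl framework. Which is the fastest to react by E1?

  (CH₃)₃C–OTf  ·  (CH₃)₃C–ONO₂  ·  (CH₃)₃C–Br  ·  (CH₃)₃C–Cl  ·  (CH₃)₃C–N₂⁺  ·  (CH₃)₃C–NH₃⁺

The skeletons are identical, so relative rate is governed entirely by leaving-group ability.
The more stable X⁻ (or X) is on its own — i.e. the weaker a base it is — the better a leaving group it makes.
(CH₃)₃C–N₂⁺ loses N₂: no meaningful conjugate acid; N₂ departs as an exceptionally stable neutral molecule
(CH₃)₃C–OTf loses OTf⁻: pKₐ(CF₃SO₃H (triflic acid)) ≈ -14
(CH₃)₃C–Br loses Br⁻: pKₐ(HBr) ≈ -9
(CH₃)₃C–Cl loses Cl⁻: pKₐ(HCl) ≈ -7
(CH₃)₃C–ONO₂ loses NO₃⁻: pKₐ(HNO₃) ≈ -1.3
(CH₃)₃C–NH₃⁺ loses NH₃: pKₐ(NH₄⁺) ≈ 9.2

(CH₃)₃C–N₂⁺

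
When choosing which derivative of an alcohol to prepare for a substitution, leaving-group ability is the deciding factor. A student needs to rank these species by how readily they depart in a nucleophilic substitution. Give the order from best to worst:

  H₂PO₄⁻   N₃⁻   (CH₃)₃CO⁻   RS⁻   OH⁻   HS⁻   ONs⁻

ONs⁻ > H₂PO₄⁻ > N₃⁻ > HS⁻ > RS⁻ > OH⁻ > (CH₃)₃CO⁻

Leaving-group ability tracks the stability of the departed species; conjugate-acid pKₐ is the usual yardstick (lower pKₐ → better LG).
ONs⁻: pKₐ(p-O₂NC₆H₄SO₃H) ≈ -3.5
H₂PO₄⁻: pKₐ(H₃PO₄) ≈ 2.1
N₃⁻: pKₐ(HN₃) ≈ 4.7
HS⁻: pKₐ(H₂S) ≈ 7
RS⁻: pKₐ(RSH (a thiol)) ≈ 10.5
OH⁻: pKₐ(H₂O) ≈ 15.7
(CH₃)₃CO⁻: pKₐ(t-BuOH) ≈ 18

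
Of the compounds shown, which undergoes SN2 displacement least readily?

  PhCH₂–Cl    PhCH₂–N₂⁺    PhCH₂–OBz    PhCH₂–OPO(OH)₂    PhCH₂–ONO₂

Identical carbon frameworks mean the comparison reduces to leaving-group quality.
A good leaving group is a weak base: the lower the pKₐ of its conjugate acid, the more readily it departs.
PhCH₂–N₂⁺ loses N₂: no meaningful conjugate acid; N₂ departs as an exceptionally stable neutral molecule
PhCH₂–Cl loses Cl⁻: pKₐ(HCl) ≈ -7
PhCH₂–ONO₂ loses NO₃⁻: pKₐ(HNO₃) ≈ -1.3
PhCH₂–OPO(OH)₂ loses H₂PO₄⁻: pKₐ(H₃PO₄) ≈ 2.1
PhCH₂–OBz loses PhCOO⁻: pKₐ(C₆H₅COOH) ≈ 4.2

PhCH₂–OBz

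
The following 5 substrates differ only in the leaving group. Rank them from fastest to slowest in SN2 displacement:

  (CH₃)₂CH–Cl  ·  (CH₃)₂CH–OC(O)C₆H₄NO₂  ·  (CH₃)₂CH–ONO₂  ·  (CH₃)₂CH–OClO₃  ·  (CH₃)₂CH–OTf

Identical carbon frameworks mean the comparison reduces to leaving-group quality.
Leaving-group ability tracks the stability of the departed species; conjugate-acid pKₐ is the usual yardstick (lower pKₐ → better LG).
(CH₃)₂CH–OTf loses OTf⁻: pKₐ(CF₃SO₃H (triflic acid)) ≈ -14
(CH₃)₂CH–OClO₃ loses ClO₄⁻: pKₐ(HClO₄) ≈ -10
(CH₃)₂CH–Cl loses Cl⁻: pKₐ(HCl) ≈ -7
(CH₃)₂CH–ONO₂ loses NO₃⁻: pKₐ(HNO₃) ≈ -1.3
(CH₃)₂CH–OC(O)C₆H₄NO₂ loses p-O₂N–C₆H₄–COO⁻: pKₐ(p-nitrobenzoic acid) ≈ 3.4

(CH₃)₂CH–OTf > (CH₃)₂CH–OClO₃ > (CH₃)₂CH–Cl > (CH₃)₂CH–ONO₂ > (CH₃)₂CH–OC(O)C₆H₄NO₂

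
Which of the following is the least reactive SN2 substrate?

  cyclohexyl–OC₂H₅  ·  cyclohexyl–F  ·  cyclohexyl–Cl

cyclohexyl–OC₂H₅

The skeletons are identical, so relative rate is governed entirely by leaving-group ability.
A good leaving group is a weak base: the lower the pKₐ of its conjugate acid, the more readily it departs.
cyclohexyl–Cl loses Cl⁻: pKₐ(HCl) ≈ -7
cyclohexyl–F loses F⁻: pKₐ(HF) ≈ 3.2
cyclohexyl–OC₂H₅ loses CH₃CH₂O⁻: pKₐ(CH₃CH₂OH) ≈ 16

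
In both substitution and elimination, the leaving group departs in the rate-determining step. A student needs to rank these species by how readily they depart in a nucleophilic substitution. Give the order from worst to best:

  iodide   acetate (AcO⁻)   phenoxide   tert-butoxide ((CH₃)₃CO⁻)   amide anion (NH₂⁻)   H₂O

amide anion (NH₂⁻) < tert-butoxide ((CH₃)₃CO⁻) < phenoxide < acetate (AcO⁻) < H₂O < iodide

The more stable X⁻ (or X) is on its own — i.e. the weaker a base it is — the better a leaving group it makes.
iodide: pKₐ(HI) ≈ -10 — large, highly polarisable; very weak base
H₂O: pKₐ(H₃O⁺) ≈ -1.7 — neutral; leaves from a protonated alcohol (R–OH₂⁺)
acetate (AcO⁻): pKₐ(CH₃COOH) ≈ 4.8 — resonance-stabilised but still a weak base
phenoxide: pKₐ(C₆H₅OH (phenol)) ≈ 10 — resonance into the ring helps, but still a poor LG
tert-butoxide ((CH₃)₃CO⁻): pKₐ(t-BuOH) ≈ 18
amide anion (NH₂⁻): pKₐ(NH₃) ≈ 38 — extremely strong base; never a leaving group
Listed from poorest to best leaving group as asked.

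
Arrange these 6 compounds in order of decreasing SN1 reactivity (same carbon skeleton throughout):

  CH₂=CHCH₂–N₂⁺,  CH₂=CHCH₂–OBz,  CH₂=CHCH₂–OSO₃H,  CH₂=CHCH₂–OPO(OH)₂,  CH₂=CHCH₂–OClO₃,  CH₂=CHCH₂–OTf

CH₂=CHCH₂–N₂⁺ > CH₂=CHCH₂–OTf > CH₂=CHCH₂–OClO₃ > CH₂=CHCH₂–OSO₃H > CH₂=CHCH₂–OPO(OH)₂ > CH₂=CHCH₂–OBz

With the same alkyl group throughout, only the leaving group differentiates the rates.
A good leaving group is a weak base: the lower the pKₐ of its conjugate acid, the more readily it departs.
CH₂=CHCH₂–N₂⁺ loses N₂: no meaningful conjugate acid; N₂ departs as an exceptionally stable neutral molecule
CH₂=CHCH₂–OTf loses OTf⁻: pKₐ(CF₃SO₃H (triflic acid)) ≈ -14
CH₂=CHCH₂–OClO₃ loses ClO₄⁻: pKₐ(HClO₄) ≈ -10
CH₂=CHCH₂–OSO₃H loses HSO₄⁻: pKₐ(H₂SO₄) ≈ -3
CH₂=CHCH₂–OPO(OH)₂ loses H₂PO₄⁻: pKₐ(H₃PO₄) ≈ 2.1
CH₂=CHCH₂–OBz loses PhCOO⁻: pKₐ(C₆H₅COOH) ≈ 4.2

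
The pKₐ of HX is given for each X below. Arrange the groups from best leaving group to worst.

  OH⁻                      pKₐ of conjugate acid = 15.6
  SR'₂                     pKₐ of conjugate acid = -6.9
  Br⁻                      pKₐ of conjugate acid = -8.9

Br⁻ > SR'₂ > OH⁻

Lower conjugate-acid pKₐ ⇒ weaker base ⇒ better leaving group.
Sorting by the given values: Br⁻ (-8.9), SR'₂ (-6.9), OH⁻ (15.6).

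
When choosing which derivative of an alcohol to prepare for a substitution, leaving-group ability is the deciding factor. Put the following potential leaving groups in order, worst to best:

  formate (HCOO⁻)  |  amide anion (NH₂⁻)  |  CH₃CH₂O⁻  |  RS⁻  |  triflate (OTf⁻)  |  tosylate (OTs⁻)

triflate (OTf⁻): pKₐ(CF₃SO₃H (triflic acid)) ≈ -14 — charge spread over three oxygens and a CF₃ group; the premier leaving group in synthesis
tosylate (OTs⁻): pKₐ(p-CH₃C₆H₄SO₃H (TsOH)) ≈ -2.8 — resonance-delocalised arenesulfonate
formate (HCOO⁻): pKₐ(HCOOH) ≈ 3.8
RS⁻: pKₐ(RSH (a thiol)) ≈ 10.5 — moderately basic; rarely leaves without activation
CH₃CH₂O⁻: pKₐ(CH₃CH₂OH) ≈ 16 — strong base; alkoxides do not leave unassisted
amide anion (NH₂⁻): pKₐ(NH₃) ≈ 38
Reversing gives the worst-to-best order requested.

amide anion (NH₂⁻) < CH₃CH₂O⁻ < RS⁻ < formate (HCOO⁻) < tosylate (OTs⁻) < triflate (OTf⁻)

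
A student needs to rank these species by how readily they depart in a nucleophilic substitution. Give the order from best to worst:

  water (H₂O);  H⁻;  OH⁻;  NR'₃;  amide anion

water (H₂O) > NR'₃ > OH⁻ > H⁻ > amide anion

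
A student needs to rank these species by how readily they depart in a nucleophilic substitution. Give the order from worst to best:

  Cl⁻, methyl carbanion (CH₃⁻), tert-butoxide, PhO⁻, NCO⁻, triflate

A good leaving group is a weak base: the lower the pKₐ of its conjugate acid, the more readily it departs.
triflate: pKₐ(CF₃SO₃H (triflic acid)) ≈ -14 — charge spread over three oxygens and a CF₃ group; the premier leaving group in synthesis
Cl⁻: pKₐ(HCl) ≈ -7
NCO⁻: pKₐ(HOCN) ≈ 3.5
PhO⁻: pKₐ(C₆H₅OH (phenol)) ≈ 10 — resonance into the ring helps, but still a poor LG
tert-butoxide: pKₐ(t-BuOH) ≈ 18
methyl carbanion (CH₃⁻): pKₐ(CH₄) ≈ 48 — unstabilised carbanion; the worst conceivable leaving group
The question asks for worst first, so the sequence is read in increasing leaving-group ability.

methyl carbanion (CH₃⁻) < tert-butoxide < PhO⁻ < NCO⁻ < Cl⁻ < triflate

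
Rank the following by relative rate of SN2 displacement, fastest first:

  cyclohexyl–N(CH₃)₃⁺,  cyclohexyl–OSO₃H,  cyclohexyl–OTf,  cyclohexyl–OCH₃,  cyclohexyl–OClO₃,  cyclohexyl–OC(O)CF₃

cyclohexyl–OTf > cyclohexyl–OClO₃ > cyclohexyl–OSO₃H > cyclohexyl–OC(O)CF₃ > cyclohexyl–N(CH₃)₃⁺ > cyclohexyl–OCH₃

With the same alkyl group throughout, only the leaving group differentiates the rates.
A good leaving group is a weak base: the lower the pKₐ of its conjugate acid, the more readily it departs.
cyclohexyl–OTf loses OTf⁻: pKₐ(CF₃SO₃H (triflic acid)) ≈ -14
cyclohexyl–OClO₃ loses ClO₄⁻: pKₐ(HClO₄) ≈ -10
cyclohexyl–OSO₃H loses HSO₄⁻: pKₐ(H₂SO₄) ≈ -3
cyclohexyl–OC(O)CF₃ loses CF₃COO⁻: pKₐ(CF₃COOH) ≈ 0.2
cyclohexyl–N(CH₃)₃⁺ loses NR'₃: pKₐ(R'₃NH⁺) ≈ 10.7
cyclohexyl–OCH₃ loses CH₃O⁻: pKₐ(CH₃OH) ≈ 15.5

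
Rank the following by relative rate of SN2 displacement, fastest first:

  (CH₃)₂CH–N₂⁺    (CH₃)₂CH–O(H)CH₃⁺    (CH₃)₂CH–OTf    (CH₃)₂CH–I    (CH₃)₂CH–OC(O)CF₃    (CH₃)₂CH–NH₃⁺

(CH₃)₂CH–N₂⁺ > (CH₃)₂CH–OTf > (CH₃)₂CH–I > (CH₃)₂CH–O(H)CH₃⁺ > (CH₃)₂CH–OC(O)CF₃ > (CH₃)₂CH–NH₃⁺

Identical carbon frameworks mean the comparison reduces to leaving-group quality.
Rank by basicity of the departing species: weakest base leaves most easily.
(CH₃)₂CH–N₂⁺ loses N₂: no meaningful conjugate acid; N₂ departs as an exceptionally stable neutral molecule
(CH₃)₂CH–OTf loses OTf⁻: pKₐ(CF₃SO₃H (triflic acid)) ≈ -14
(CH₃)₂CH–I loses I⁻: pKₐ(HI) ≈ -10
(CH₃)₂CH–O(H)CH₃⁺ loses R'OH: pKₐ(R'OH₂⁺) ≈ -2.4
(CH₃)₂CH–OC(O)CF₃ loses CF₃COO⁻: pKₐ(CF₃COOH) ≈ 0.2
(CH₃)₂CH–NH₃⁺ loses NH₃: pKₐ(NH₄⁺) ≈ 9.2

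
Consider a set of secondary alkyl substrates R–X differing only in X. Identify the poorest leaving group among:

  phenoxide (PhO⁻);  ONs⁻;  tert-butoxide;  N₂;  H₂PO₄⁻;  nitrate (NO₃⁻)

The more stable X⁻ (or X) is on its own — i.e. the weaker a base it is — the better a leaving group it makes.
N₂: no meaningful conjugate acid; N₂ departs as an exceptionally stable neutral molecule
ONs⁻: pKₐ(p-O₂NC₆H₄SO₃H) ≈ -3.5
nitrate (NO₃⁻): pKₐ(HNO₃) ≈ -1.3
H₂PO₄⁻: pKₐ(H₃PO₄) ≈ 2.1
phenoxide (PhO⁻): pKₐ(C₆H₅OH (phenol)) ≈ 10
tert-butoxide: pKₐ(t-BuOH) ≈ 18

tert-butoxide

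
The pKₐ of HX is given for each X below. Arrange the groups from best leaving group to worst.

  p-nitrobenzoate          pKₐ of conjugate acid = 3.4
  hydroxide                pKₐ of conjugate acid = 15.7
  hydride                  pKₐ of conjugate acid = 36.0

Lower conjugate-acid pKₐ ⇒ weaker base ⇒ better leaving group.
Sorting by the given values: p-nitrobenzoate (3.4), hydroxide (15.7), hydride (36.0).

p-nitrobenzoate > hydroxide > hydride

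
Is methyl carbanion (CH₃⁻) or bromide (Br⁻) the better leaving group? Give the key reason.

bromide (Br⁻) is the better leaving group.
pKₐ(HBr) ≈ -9 versus pKₐ(CH₄) ≈ 48: bromide (Br⁻) is the much weaker base.
Weak base; good leaving group.

bromide (Br⁻)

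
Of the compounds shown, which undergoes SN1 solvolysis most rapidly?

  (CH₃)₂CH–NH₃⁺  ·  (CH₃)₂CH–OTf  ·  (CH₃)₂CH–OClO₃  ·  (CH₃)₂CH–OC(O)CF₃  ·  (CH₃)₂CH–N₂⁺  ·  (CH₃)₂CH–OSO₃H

With the same alkyl group throughout, only the leaving group differentiates the rates.
The more stable X⁻ (or X) is on its own — i.e. the weaker a base it is — the better a leaving group it makes.
(CH₃)₂CH–N₂⁺ loses N₂: no meaningful conjugate acid; N₂ departs as an exceptionally stable neutral molecule
(CH₃)₂CH–OTf loses OTf⁻: pKₐ(CF₃SO₃H (triflic acid)) ≈ -14
(CH₃)₂CH–OClO₃ loses ClO₄⁻: pKₐ(HClO₄) ≈ -10
(CH₃)₂CH–OSO₃H loses HSO₄⁻: pKₐ(H₂SO₄) ≈ -3
(CH₃)₂CH–OC(O)CF₃ loses CF₃COO⁻: pKₐ(CF₃COOH) ≈ 0.2
(CH₃)₂CH–NH₃⁺ loses NH₃: pKₐ(NH₄⁺) ≈ 9.2

(CH₃)₂CH–N₂⁺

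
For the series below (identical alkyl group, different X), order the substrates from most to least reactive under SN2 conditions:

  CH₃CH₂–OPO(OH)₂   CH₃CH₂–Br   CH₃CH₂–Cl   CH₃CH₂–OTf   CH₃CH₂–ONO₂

With the same alkyl group throughout, only the leaving group differentiates the rates.
A good leaving group is a weak base: the lower the pKₐ of its conjugate acid, the more readily it departs.
CH₃CH₂–OTf loses OTf⁻: pKₐ(CF₃SO₃H (triflic acid)) ≈ -14
CH₃CH₂–Br loses Br⁻: pKₐ(HBr) ≈ -9
CH₃CH₂–Cl loses Cl⁻: pKₐ(HCl) ≈ -7
CH₃CH₂–ONO₂ loses NO₃⁻: pKₐ(HNO₃) ≈ -1.3
CH₃CH₂–OPO(OH)₂ loses H₂PO₄⁻: pKₐ(H₃PO₄) ≈ 2.1

CH₃CH₂–OTf > CH₃CH₂–Br > CH₃CH₂–Cl > CH₃CH₂–ONO₂ > CH₃CH₂–OPO(OH)₂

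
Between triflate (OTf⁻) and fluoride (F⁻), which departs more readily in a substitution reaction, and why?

triflate (OTf⁻)

triflate (OTf⁻) is the better leaving group.
pKₐ(CF₃SO₃H (triflic acid)) ≈ -14 versus pKₐ(HF) ≈ 3.2: triflate (OTf⁻) is the much weaker base.
Charge spread over three oxygens and a CF₃ group; the premier leaving group in synthesis.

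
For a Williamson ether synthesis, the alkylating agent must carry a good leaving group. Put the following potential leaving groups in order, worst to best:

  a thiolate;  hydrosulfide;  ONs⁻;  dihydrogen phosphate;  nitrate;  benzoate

a thiolate < hydrosulfide < benzoate < dihydrogen phosphate < nitrate < ONs⁻

The more stable X⁻ (or X) is on its own — i.e. the weaker a base it is — the better a leaving group it makes.
ONs⁻: pKₐ(p-O₂NC₆H₄SO₃H) ≈ -3.5
nitrate: pKₐ(HNO₃) ≈ -1.3
dihydrogen phosphate: pKₐ(H₃PO₄) ≈ 2.1
benzoate: pKₐ(C₆H₅COOH) ≈ 4.2
hydrosulfide: pKₐ(H₂S) ≈ 7
a thiolate: pKₐ(RSH (a thiol)) ≈ 10.5
The question asks for worst first, so the sequence is read in increasing leaving-group ability.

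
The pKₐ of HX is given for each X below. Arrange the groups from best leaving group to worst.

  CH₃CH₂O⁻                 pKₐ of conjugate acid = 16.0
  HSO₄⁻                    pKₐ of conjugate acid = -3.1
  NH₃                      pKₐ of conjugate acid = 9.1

HSO₄⁻ > NH₃ > CH₃CH₂O⁻

Lower conjugate-acid pKₐ ⇒ weaker base ⇒ better leaving group.
Sorting by the given values: HSO₄⁻ (-3.1), NH₃ (9.1), CH₃CH₂O⁻ (16.0).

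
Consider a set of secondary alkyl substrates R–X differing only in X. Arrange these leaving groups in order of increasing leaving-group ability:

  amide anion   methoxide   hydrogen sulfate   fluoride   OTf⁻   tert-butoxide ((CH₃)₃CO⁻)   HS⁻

amide anion < tert-butoxide ((CH₃)₃CO⁻) < methoxide < HS⁻ < fluoride < hydrogen sulfate < OTf⁻

A good leaving group is a weak base: the lower the pKₐ of its conjugate acid, the more readily it departs.
OTf⁻: pKₐ(CF₃SO₃H (triflic acid)) ≈ -14 — charge spread over three oxygens and a CF₃ group; the premier leaving group in synthesis
hydrogen sulfate: pKₐ(H₂SO₄) ≈ -3 — conjugate base of a strong mineral acid
fluoride: pKₐ(HF) ≈ 3.2 — small and strongly basic; the poor halide leaving group
HS⁻: pKₐ(H₂S) ≈ 7 — larger and more polarisable than the oxygen analogue
methoxide: pKₐ(CH₃OH) ≈ 15.5
tert-butoxide ((CH₃)₃CO⁻): pKₐ(t-BuOH) ≈ 18
amide anion: pKₐ(NH₃) ≈ 38
The question asks for worst first, so the sequence is read in increasing leaving-group ability.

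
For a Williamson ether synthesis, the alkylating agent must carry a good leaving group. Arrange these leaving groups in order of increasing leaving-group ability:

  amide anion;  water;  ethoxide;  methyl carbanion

methyl carbanion < amide anion < ethoxide < water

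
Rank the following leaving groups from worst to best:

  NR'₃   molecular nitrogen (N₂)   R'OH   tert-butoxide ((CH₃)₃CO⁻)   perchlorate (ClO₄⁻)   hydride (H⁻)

hydride (H⁻) < tert-butoxide ((CH₃)₃CO⁻) < NR'₃ < R'OH < perchlorate (ClO₄⁻) < molecular nitrogen (N₂)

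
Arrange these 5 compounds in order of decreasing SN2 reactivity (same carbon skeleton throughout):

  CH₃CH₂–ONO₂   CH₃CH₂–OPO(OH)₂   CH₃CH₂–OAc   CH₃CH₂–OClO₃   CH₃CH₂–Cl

The skeletons are identical, so relative rate is governed entirely by leaving-group ability.
The more stable X⁻ (or X) is on its own — i.e. the weaker a base it is — the better a leaving group it makes.
CH₃CH₂–OClO₃ loses ClO₄⁻: pKₐ(HClO₄) ≈ -10
CH₃CH₂–Cl loses Cl⁻: pKₐ(HCl) ≈ -7
CH₃CH₂–ONO₂ loses NO₃⁻: pKₐ(HNO₃) ≈ -1.3
CH₃CH₂–OPO(OH)₂ loses H₂PO₄⁻: pKₐ(H₃PO₄) ≈ 2.1
CH₃CH₂–OAc loses AcO⁻: pKₐ(CH₃COOH) ≈ 4.8

CH₃CH₂–OClO₃ > CH₃CH₂–Cl > CH₃CH₂–ONO₂ > CH₃CH₂–OPO(OH)₂ > CH₃CH₂–OAc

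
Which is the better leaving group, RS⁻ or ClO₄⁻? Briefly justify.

ClO₄⁻ is the better leaving group.
pKₐ(HClO₄) ≈ -10 versus pKₐ(RSH (a thiol)) ≈ 10.5: ClO₄⁻ is the much weaker base.
Extremely weak base; rarely used for safety reasons.

ClO₄⁻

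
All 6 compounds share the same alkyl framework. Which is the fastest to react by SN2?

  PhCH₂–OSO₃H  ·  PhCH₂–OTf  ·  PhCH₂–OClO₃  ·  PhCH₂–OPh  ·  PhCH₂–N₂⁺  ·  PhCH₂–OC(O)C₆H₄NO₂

PhCH₂–N₂⁺

Same R in every case — rank the leaving groups.
The more stable X⁻ (or X) is on its own — i.e. the weaker a base it is — the better a leaving group it makes.
PhCH₂–N₂⁺ loses N₂: no meaningful conjugate acid; N₂ departs as an exceptionally stable neutral molecule
PhCH₂–OTf loses OTf⁻: pKₐ(CF₃SO₃H (triflic acid)) ≈ -14
PhCH₂–OClO₃ loses ClO₄⁻: pKₐ(HClO₄) ≈ -10
PhCH₂–OSO₃H loses HSO₄⁻: pKₐ(H₂SO₄) ≈ -3
PhCH₂–OC(O)C₆H₄NO₂ loses p-O₂N–C₆H₄–COO⁻: pKₐ(p-nitrobenzoic acid) ≈ 3.4
PhCH₂–OPh loses PhO⁻: pKₐ(C₆H₅OH (phenol)) ≈ 10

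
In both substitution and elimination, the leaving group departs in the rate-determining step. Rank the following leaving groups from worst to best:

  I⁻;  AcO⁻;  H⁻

A good leaving group is a weak base: the lower the pKₐ of its conjugate acid, the more readily it departs.
I⁻: pKₐ(HI) ≈ -10 — large, highly polarisable; very weak base
AcO⁻: pKₐ(CH₃COOH) ≈ 4.8
H⁻: pKₐ(H₂) ≈ 36 — extremely strong base; leaves only in special hydride-transfer contexts
Reversing gives the worst-to-best order requested.

H⁻ < AcO⁻ < I⁻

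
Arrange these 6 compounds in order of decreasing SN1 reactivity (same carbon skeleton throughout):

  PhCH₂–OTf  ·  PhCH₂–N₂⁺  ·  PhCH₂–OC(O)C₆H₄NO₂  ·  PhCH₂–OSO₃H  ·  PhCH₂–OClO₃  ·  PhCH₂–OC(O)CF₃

PhCH₂–N₂⁺ > PhCH₂–OTf > PhCH₂–OClO₃ > PhCH₂–OSO₃H > PhCH₂–OC(O)CF₃ > PhCH₂–OC(O)C₆H₄NO₂

The skeletons are identical, so relative rate is governed entirely by leaving-group ability.
A good leaving group is a weak base: the lower the pKₐ of its conjugate acid, the more readily it departs.
PhCH₂–N₂⁺ loses N₂: no meaningful conjugate acid; N₂ departs as an exceptionally stable neutral molecule
PhCH₂–OTf loses OTf⁻: pKₐ(CF₃SO₃H (triflic acid)) ≈ -14
PhCH₂–OClO₃ loses ClO₄⁻: pKₐ(HClO₄) ≈ -10
PhCH₂–OSO₃H loses HSO₄⁻: pKₐ(H₂SO₄) ≈ -3
PhCH₂–OC(O)CF₃ loses CF₃COO⁻: pKₐ(CF₃COOH) ≈ 0.2
PhCH₂–OC(O)C₆H₄NO₂ loses p-O₂N–C₆H₄–COO⁻: pKₐ(p-nitrobenzoic acid) ≈ 3.4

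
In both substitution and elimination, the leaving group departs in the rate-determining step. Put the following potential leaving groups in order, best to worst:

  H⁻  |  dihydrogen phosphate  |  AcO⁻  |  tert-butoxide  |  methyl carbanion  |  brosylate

A good leaving group is a weak base: the lower the pKₐ of its conjugate acid, the more readily it departs.
brosylate: pKₐ(p-BrC₆H₄SO₃H) ≈ -2.8
dihydrogen phosphate: pKₐ(H₃PO₄) ≈ 2.1 — moderate base; biological leaving group after further activation
AcO⁻: pKₐ(CH₃COOH) ≈ 4.8 — resonance-stabilised but still a weak base
tert-butoxide: pKₐ(t-BuOH) ≈ 18
H⁻: pKₐ(H₂) ≈ 36
methyl carbanion: pKₐ(CH₄) ≈ 48

brosylate > dihydrogen phosphate > AcO⁻ > tert-butoxide > H⁻ > methyl carbanion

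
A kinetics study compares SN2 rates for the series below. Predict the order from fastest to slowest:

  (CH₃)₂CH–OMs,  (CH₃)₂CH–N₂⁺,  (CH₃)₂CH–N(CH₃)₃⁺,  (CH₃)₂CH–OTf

(CH₃)₂CH–N₂⁺ > (CH₃)₂CH–OTf > (CH₃)₂CH–OMs > (CH₃)₂CH–N(CH₃)₃⁺

The skeletons are identical, so relative rate is governed entirely by leaving-group ability.
Rank by basicity of the departing species: weakest base leaves most easily.
(CH₃)₂CH–N₂⁺ loses N₂: no meaningful conjugate acid; N₂ departs as an exceptionally stable neutral molecule
(CH₃)₂CH–OTf loses OTf⁻: pKₐ(CF₃SO₃H (triflic acid)) ≈ -14
(CH₃)₂CH–OMs loses OMs⁻: pKₐ(CH₃SO₃H (MsOH)) ≈ -1.9
(CH₃)₂CH–N(CH₃)₃⁺ loses NR'₃: pKₐ(R'₃NH⁺) ≈ 10.7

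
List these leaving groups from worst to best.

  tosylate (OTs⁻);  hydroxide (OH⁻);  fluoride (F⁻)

hydroxide (OH⁻) < fluoride (F⁻) < tosylate (OTs⁻)

A good leaving group is a weak base: the lower the pKₐ of its conjugate acid, the more readily it departs.
tosylate (OTs⁻): pKₐ(p-CH₃C₆H₄SO₃H (TsOH)) ≈ -2.8 — resonance-delocalised arenesulfonate
fluoride (F⁻): pKₐ(HF) ≈ 3.2
hydroxide (OH⁻): pKₐ(H₂O) ≈ 15.7 — strong base; essentially never leaves without prior activation
Reversing gives the worst-to-best order requested.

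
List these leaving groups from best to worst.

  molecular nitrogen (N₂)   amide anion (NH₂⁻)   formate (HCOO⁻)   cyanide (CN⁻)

Rank by basicity of the departing species: weakest base leaves most easily.
molecular nitrogen (N₂): no meaningful conjugate acid; N₂ departs as an exceptionally stable neutral molecule
formate (HCOO⁻): pKₐ(HCOOH) ≈ 3.8
cyanide (CN⁻): pKₐ(HCN) ≈ 9.2
amide anion (NH₂⁻): pKₐ(NH₃) ≈ 38

molecular nitrogen (N₂) > formate (HCOO⁻) > cyanide (CN⁻) > amide anion (NH₂⁻)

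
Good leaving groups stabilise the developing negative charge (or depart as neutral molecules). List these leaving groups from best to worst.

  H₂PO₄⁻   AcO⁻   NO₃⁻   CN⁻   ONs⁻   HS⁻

The more stable X⁻ (or X) is on its own — i.e. the weaker a base it is — the better a leaving group it makes.
ONs⁻: pKₐ(p-O₂NC₆H₄SO₃H) ≈ -3.5
NO₃⁻: pKₐ(HNO₃) ≈ -1.3
H₂PO₄⁻: pKₐ(H₃PO₄) ≈ 2.1
AcO⁻: pKₐ(CH₃COOH) ≈ 4.8
HS⁻: pKₐ(H₂S) ≈ 7
CN⁻: pKₐ(HCN) ≈ 9.2

ONs⁻ > NO₃⁻ > H₂PO₄⁻ > AcO⁻ > HS⁻ > CN⁻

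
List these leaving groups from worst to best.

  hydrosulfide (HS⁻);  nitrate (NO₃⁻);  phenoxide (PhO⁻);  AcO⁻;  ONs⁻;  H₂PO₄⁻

phenoxide (PhO⁻) < hydrosulfide (HS⁻) < AcO⁻ < H₂PO₄⁻ < nitrate (NO₃⁻) < ONs⁻

ONs⁻: pKₐ(p-O₂NC₆H₄SO₃H) ≈ -3.5
nitrate (NO₃⁻): pKₐ(HNO₃) ≈ -1.3
H₂PO₄⁻: pKₐ(H₃PO₄) ≈ 2.1
AcO⁻: pKₐ(CH₃COOH) ≈ 4.8
hydrosulfide (HS⁻): pKₐ(H₂S) ≈ 7
phenoxide (PhO⁻): pKₐ(C₆H₅OH (phenol)) ≈ 10
The question asks for worst first, so the sequence is read in increasing leaving-group ability.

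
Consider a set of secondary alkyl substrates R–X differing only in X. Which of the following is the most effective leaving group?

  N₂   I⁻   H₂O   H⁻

N₂

Leaving-group ability tracks the stability of the departed species; conjugate-acid pKₐ is the usual yardstick (lower pKₐ → better LG).
N₂: no meaningful conjugate acid; N₂ departs as an exceptionally stable neutral molecule
I⁻: pKₐ(HI) ≈ -10
H₂O: pKₐ(H₃O⁺) ≈ -1.7
H⁻: pKₐ(H₂) ≈ 36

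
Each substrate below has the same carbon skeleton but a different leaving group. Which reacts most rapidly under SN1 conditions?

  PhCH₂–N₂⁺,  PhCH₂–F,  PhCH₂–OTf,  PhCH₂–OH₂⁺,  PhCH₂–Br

PhCH₂–N₂⁺

Identical carbon frameworks mean the comparison reduces to leaving-group quality.
A good leaving group is a weak base: the lower the pKₐ of its conjugate acid, the more readily it departs.
PhCH₂–N₂⁺ loses N₂: no meaningful conjugate acid; N₂ departs as an exceptionally stable neutral molecule
PhCH₂–OTf loses OTf⁻: pKₐ(CF₃SO₃H (triflic acid)) ≈ -14
PhCH₂–Br loses Br⁻: pKₐ(HBr) ≈ -9
PhCH₂–OH₂⁺ loses H₂O: pKₐ(H₃O⁺) ≈ -1.7
PhCH₂–F loses F⁻: pKₐ(HF) ≈ 3.2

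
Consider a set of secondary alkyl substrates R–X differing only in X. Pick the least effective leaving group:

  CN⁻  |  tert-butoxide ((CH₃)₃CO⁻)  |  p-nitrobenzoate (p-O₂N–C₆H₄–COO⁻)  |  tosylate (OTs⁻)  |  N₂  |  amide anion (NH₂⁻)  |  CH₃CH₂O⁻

amide anion (NH₂⁻)

The more stable X⁻ (or X) is on its own — i.e. the weaker a base it is — the better a leaving group it makes.
N₂: no meaningful conjugate acid; N₂ departs as an exceptionally stable neutral molecule
tosylate (OTs⁻): pKₐ(p-CH₃C₆H₄SO₃H (TsOH)) ≈ -2.8
p-nitrobenzoate (p-O₂N–C₆H₄–COO⁻): pKₐ(p-nitrobenzoic acid) ≈ 3.4
CN⁻: pKₐ(HCN) ≈ 9.2
CH₃CH₂O⁻: pKₐ(CH₃CH₂OH) ≈ 16
tert-butoxide ((CH₃)₃CO⁻): pKₐ(t-BuOH) ≈ 18
amide anion (NH₂⁻): pKₐ(NH₃) ≈ 38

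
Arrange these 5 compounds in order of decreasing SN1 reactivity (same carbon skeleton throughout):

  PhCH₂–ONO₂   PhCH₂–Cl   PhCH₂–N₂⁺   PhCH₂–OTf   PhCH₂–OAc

The skeletons are identical, so relative rate is governed entirely by leaving-group ability.
A good leaving group is a weak base: the lower the pKₐ of its conjugate acid, the more readily it departs.
PhCH₂–N₂⁺ loses N₂: no meaningful conjugate acid; N₂ departs as an exceptionally stable neutral molecule
PhCH₂–OTf loses OTf⁻: pKₐ(CF₃SO₃H (triflic acid)) ≈ -14
PhCH₂–Cl loses Cl⁻: pKₐ(HCl) ≈ -7
PhCH₂–ONO₂ loses NO₃⁻: pKₐ(HNO₃) ≈ -1.3
PhCH₂–OAc loses AcO⁻: pKₐ(CH₃COOH) ≈ 4.8

PhCH₂–N₂⁺ > PhCH₂–OTf > PhCH₂–Cl > PhCH₂–ONO₂ > PhCH₂–OAc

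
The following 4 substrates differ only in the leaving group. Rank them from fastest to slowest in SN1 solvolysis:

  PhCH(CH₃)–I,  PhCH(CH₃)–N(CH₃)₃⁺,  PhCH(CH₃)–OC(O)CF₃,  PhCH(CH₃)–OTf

PhCH(CH₃)–OTf > PhCH(CH₃)–I > PhCH(CH₃)–OC(O)CF₃ > PhCH(CH₃)–N(CH₃)₃⁺

Same R in every case — rank the leaving groups.
Rank by basicity of the departing species: weakest base leaves most easily.
PhCH(CH₃)–OTf loses OTf⁻: pKₐ(CF₃SO₃H (triflic acid)) ≈ -14
PhCH(CH₃)–I loses I⁻: pKₐ(HI) ≈ -10
PhCH(CH₃)–OC(O)CF₃ loses CF₃COO⁻: pKₐ(CF₃COOH) ≈ 0.2
PhCH(CH₃)–N(CH₃)₃⁺ loses NR'₃: pKₐ(R'₃NH⁺) ≈ 10.7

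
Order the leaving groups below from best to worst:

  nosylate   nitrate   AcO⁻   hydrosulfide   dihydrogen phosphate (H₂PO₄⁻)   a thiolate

nosylate > nitrate > dihydrogen phosphate (H₂PO₄⁻) > AcO⁻ > hydrosulfide > a thiolate

The more stable X⁻ (or X) is on its own — i.e. the weaker a base it is — the better a leaving group it makes.
nosylate: pKₐ(p-O₂NC₆H₄SO₃H) ≈ -3.5
nitrate: pKₐ(HNO₃) ≈ -1.3 — resonance-delocalised over three oxygens
dihydrogen phosphate (H₂PO₄⁻): pKₐ(H₃PO₄) ≈ 2.1 — moderate base; biological leaving group after further activation
AcO⁻: pKₐ(CH₃COOH) ≈ 4.8
hydrosulfide: pKₐ(H₂S) ≈ 7
a thiolate: pKₐ(RSH (a thiol)) ≈ 10.5 — moderately basic; rarely leaves without activation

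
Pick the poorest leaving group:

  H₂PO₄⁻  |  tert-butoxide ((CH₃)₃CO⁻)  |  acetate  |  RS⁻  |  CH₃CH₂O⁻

tert-butoxide ((CH₃)₃CO⁻)

A good leaving group is a weak base: the lower the pKₐ of its conjugate acid, the more readily it departs.
H₂PO₄⁻: pKₐ(H₃PO₄) ≈ 2.1
acetate: pKₐ(CH₃COOH) ≈ 4.8
RS⁻: pKₐ(RSH (a thiol)) ≈ 10.5
CH₃CH₂O⁻: pKₐ(CH₃CH₂OH) ≈ 16
tert-butoxide ((CH₃)₃CO⁻): pKₐ(t-BuOH) ≈ 18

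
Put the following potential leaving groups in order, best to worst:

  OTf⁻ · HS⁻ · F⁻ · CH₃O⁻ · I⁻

The more stable X⁻ (or X) is on its own — i.e. the weaker a base it is — the better a leaving group it makes.
OTf⁻: pKₐ(CF₃SO₃H (triflic acid)) ≈ -14
I⁻: pKₐ(HI) ≈ -10
F⁻: pKₐ(HF) ≈ 3.2
HS⁻: pKₐ(H₂S) ≈ 7
CH₃O⁻: pKₐ(CH₃OH) ≈ 15.5

OTf⁻ > I⁻ > F⁻ > HS⁻ > CH₃O⁻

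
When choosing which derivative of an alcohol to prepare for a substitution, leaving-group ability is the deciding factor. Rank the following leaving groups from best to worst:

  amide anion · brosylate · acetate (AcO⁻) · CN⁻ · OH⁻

brosylate > acetate (AcO⁻) > CN⁻ > OH⁻ > amide anion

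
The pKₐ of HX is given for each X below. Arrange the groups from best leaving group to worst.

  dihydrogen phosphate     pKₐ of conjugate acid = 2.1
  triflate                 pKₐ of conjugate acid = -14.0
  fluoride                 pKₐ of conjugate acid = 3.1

Lower conjugate-acid pKₐ ⇒ weaker base ⇒ better leaving group.
Sorting by the given values: triflate (-14.0), dihydrogen phosphate (2.1), fluoride (3.1).

triflate > dihydrogen phosphate > fluoride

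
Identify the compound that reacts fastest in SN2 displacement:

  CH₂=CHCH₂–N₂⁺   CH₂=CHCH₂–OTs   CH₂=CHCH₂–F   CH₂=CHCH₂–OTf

The skeletons are identical, so relative rate is governed entirely by leaving-group ability.
A good leaving group is a weak base: the lower the pKₐ of its conjugate acid, the more readily it departs.
CH₂=CHCH₂–N₂⁺ loses N₂: no meaningful conjugate acid; N₂ departs as an exceptionally stable neutral molecule
CH₂=CHCH₂–OTf loses OTf⁻: pKₐ(CF₃SO₃H (triflic acid)) ≈ -14
CH₂=CHCH₂–OTs loses OTs⁻: pKₐ(p-CH₃C₆H₄SO₃H (TsOH)) ≈ -2.8
CH₂=CHCH₂–F loses F⁻: pKₐ(HF) ≈ 3.2

CH₂=CHCH₂–N₂⁺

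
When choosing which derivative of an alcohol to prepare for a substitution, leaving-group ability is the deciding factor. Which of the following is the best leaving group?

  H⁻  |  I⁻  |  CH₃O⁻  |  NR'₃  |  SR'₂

I⁻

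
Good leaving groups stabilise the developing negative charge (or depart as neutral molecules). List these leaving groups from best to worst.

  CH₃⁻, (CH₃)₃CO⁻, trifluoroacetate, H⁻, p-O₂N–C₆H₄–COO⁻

A good leaving group is a weak base: the lower the pKₐ of its conjugate acid, the more readily it departs.
trifluoroacetate: pKₐ(CF₃COOH) ≈ 0.2
p-O₂N–C₆H₄–COO⁻: pKₐ(p-nitrobenzoic acid) ≈ 3.4 — electron-withdrawing nitro group stabilises the carboxylate
(CH₃)₃CO⁻: pKₐ(t-BuOH) ≈ 18
H⁻: pKₐ(H₂) ≈ 36 — extremely strong base; leaves only in special hydride-transfer contexts
CH₃⁻: pKₐ(CH₄) ≈ 48 — unstabilised carbanion; the worst conceivable leaving group

trifluoroacetate > p-O₂N–C₆H₄–COO⁻ > (CH₃)₃CO⁻ > H⁻ > CH₃⁻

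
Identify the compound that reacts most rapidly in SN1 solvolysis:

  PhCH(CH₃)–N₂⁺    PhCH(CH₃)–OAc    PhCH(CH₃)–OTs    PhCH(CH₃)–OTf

PhCH(CH₃)–N₂⁺

Same R in every case — rank the leaving groups.
The more stable X⁻ (or X) is on its own — i.e. the weaker a base it is — the better a leaving group it makes.
PhCH(CH₃)–N₂⁺ loses N₂: no meaningful conjugate acid; N₂ departs as an exceptionally stable neutral molecule
PhCH(CH₃)–OTf loses OTf⁻: pKₐ(CF₃SO₃H (triflic acid)) ≈ -14
PhCH(CH₃)–OTs loses OTs⁻: pKₐ(p-CH₃C₆H₄SO₃H (TsOH)) ≈ -2.8
PhCH(CH₃)–OAc loses AcO⁻: pKₐ(CH₃COOH) ≈ 4.8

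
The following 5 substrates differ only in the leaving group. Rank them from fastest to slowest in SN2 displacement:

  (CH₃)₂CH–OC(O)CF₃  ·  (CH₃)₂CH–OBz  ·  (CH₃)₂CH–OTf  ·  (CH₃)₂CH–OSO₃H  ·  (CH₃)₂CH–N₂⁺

With the same alkyl group throughout, only the leaving group differentiates the rates.
Leaving-group ability tracks the stability of the departed species; conjugate-acid pKₐ is the usual yardstick (lower pKₐ → better LG).
(CH₃)₂CH–N₂⁺ loses N₂: no meaningful conjugate acid; N₂ departs as an exceptionally stable neutral molecule
(CH₃)₂CH–OTf loses OTf⁻: pKₐ(CF₃SO₃H (triflic acid)) ≈ -14
(CH₃)₂CH–OSO₃H loses HSO₄⁻: pKₐ(H₂SO₄) ≈ -3
(CH₃)₂CH–OC(O)CF₃ loses CF₃COO⁻: pKₐ(CF₃COOH) ≈ 0.2
(CH₃)₂CH–OBz loses PhCOO⁻: pKₐ(C₆H₅COOH) ≈ 4.2

(CH₃)₂CH–N₂⁺ > (CH₃)₂CH–OTf > (CH₃)₂CH–OSO₃H > (CH₃)₂CH–OC(O)CF₃ > (CH₃)₂CH–OBz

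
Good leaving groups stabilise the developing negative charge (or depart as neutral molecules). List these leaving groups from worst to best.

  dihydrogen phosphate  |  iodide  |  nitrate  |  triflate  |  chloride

triflate: pKₐ(CF₃SO₃H (triflic acid)) ≈ -14
iodide: pKₐ(HI) ≈ -10
chloride: pKₐ(HCl) ≈ -7
nitrate: pKₐ(HNO₃) ≈ -1.3
dihydrogen phosphate: pKₐ(H₃PO₄) ≈ 2.1
Listed from poorest to best leaving group as asked.

dihydrogen phosphate < nitrate < chloride < iodide < triflate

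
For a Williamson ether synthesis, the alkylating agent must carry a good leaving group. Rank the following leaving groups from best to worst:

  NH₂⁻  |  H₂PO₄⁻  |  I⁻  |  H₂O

The more stable X⁻ (or X) is on its own — i.e. the weaker a base it is — the better a leaving group it makes.
I⁻: pKₐ(HI) ≈ -10 — large, highly polarisable; very weak base
H₂O: pKₐ(H₃O⁺) ≈ -1.7 — neutral; leaves from a protonated alcohol (R–OH₂⁺)
H₂PO₄⁻: pKₐ(H₃PO₄) ≈ 2.1 — moderate base; biological leaving group after further activation
NH₂⁻: pKₐ(NH₃) ≈ 38 — extremely strong base; never a leaving group

I⁻ > H₂O > H₂PO₄⁻ > NH₂⁻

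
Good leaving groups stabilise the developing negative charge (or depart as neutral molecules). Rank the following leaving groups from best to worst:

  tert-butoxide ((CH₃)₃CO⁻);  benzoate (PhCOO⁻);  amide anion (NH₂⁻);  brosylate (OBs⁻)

Rank by basicity of the departing species: weakest base leaves most easily.
brosylate (OBs⁻): pKₐ(p-BrC₆H₄SO₃H) ≈ -2.8 — arenesulfonate with a p-bromo substituent
benzoate (PhCOO⁻): pKₐ(C₆H₅COOH) ≈ 4.2
tert-butoxide ((CH₃)₃CO⁻): pKₐ(t-BuOH) ≈ 18 — bulky, strongly basic alkoxide
amide anion (NH₂⁻): pKₐ(NH₃) ≈ 38

brosylate (OBs⁻) > benzoate (PhCOO⁻) > tert-butoxide ((CH₃)₃CO⁻) > amide anion (NH₂⁻)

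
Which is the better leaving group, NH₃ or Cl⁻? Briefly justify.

Cl⁻ is the better leaving group.
pKₐ(HCl) ≈ -7 versus pKₐ(NH₄⁺) ≈ 9.2: Cl⁻ is the much weaker base.
Moderately weak base.

Cl⁻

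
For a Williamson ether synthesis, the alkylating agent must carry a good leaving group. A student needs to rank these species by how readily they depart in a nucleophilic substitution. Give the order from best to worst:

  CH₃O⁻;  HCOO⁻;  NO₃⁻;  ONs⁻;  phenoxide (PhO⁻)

ONs⁻: pKₐ(p-O₂NC₆H₄SO₃H) ≈ -3.5
NO₃⁻: pKₐ(HNO₃) ≈ -1.3
HCOO⁻: pKₐ(HCOOH) ≈ 3.8
phenoxide (PhO⁻): pKₐ(C₆H₅OH (phenol)) ≈ 10
CH₃O⁻: pKₐ(CH₃OH) ≈ 15.5

ONs⁻ > NO₃⁻ > HCOO⁻ > phenoxide (PhO⁻) > CH₃O⁻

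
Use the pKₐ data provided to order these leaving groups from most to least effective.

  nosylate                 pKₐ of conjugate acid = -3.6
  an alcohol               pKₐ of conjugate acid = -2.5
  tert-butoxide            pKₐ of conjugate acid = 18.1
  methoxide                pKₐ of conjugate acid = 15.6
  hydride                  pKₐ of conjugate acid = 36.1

nosylate > an alcohol > methoxide > tert-butoxide > hydride

Lower conjugate-acid pKₐ ⇒ weaker base ⇒ better leaving group.
Sorting by the given values: nosylate (-3.6), an alcohol (-2.5), methoxide (15.6), tert-butoxide (18.1), hydride (36.1).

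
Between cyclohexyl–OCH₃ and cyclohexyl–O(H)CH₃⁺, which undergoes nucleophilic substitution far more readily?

cyclohexyl–O(H)CH₃⁺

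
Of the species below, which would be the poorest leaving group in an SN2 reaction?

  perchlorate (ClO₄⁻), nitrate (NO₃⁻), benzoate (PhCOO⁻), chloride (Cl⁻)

benzoate (PhCOO⁻)

perchlorate (ClO₄⁻): pKₐ(HClO₄) ≈ -10
chloride (Cl⁻): pKₐ(HCl) ≈ -7
nitrate (NO₃⁻): pKₐ(HNO₃) ≈ -1.3
benzoate (PhCOO⁻): pKₐ(C₆H₅COOH) ≈ 4.2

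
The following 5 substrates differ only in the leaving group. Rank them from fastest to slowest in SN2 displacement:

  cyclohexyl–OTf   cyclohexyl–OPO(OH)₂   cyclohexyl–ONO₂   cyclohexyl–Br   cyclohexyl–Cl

Identical carbon frameworks mean the comparison reduces to leaving-group quality.
Rank by basicity of the departing species: weakest base leaves most easily.
cyclohexyl–OTf loses OTf⁻: pKₐ(CF₃SO₃H (triflic acid)) ≈ -14
cyclohexyl–Br loses Br⁻: pKₐ(HBr) ≈ -9
cyclohexyl–Cl loses Cl⁻: pKₐ(HCl) ≈ -7
cyclohexyl–ONO₂ loses NO₃⁻: pKₐ(HNO₃) ≈ -1.3
cyclohexyl–OPO(OH)₂ loses H₂PO₄⁻: pKₐ(H₃PO₄) ≈ 2.1

cyclohexyl–OTf > cyclohexyl–Br > cyclohexyl–Cl > cyclohexyl–ONO₂ > cyclohexyl–OPO(OH)₂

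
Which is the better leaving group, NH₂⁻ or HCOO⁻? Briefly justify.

HCOO⁻ is the better leaving group.
pKₐ(HCOOH) ≈ 3.8 versus pKₐ(NH₃) ≈ 38: HCOO⁻ is the much weaker base.
Resonance-stabilised carboxylate.

HCOO⁻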